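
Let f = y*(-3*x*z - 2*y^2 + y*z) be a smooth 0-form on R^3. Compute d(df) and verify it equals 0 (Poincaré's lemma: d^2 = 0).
d(df) = 0

Step 1: df = sum_i (∂f/∂x_i) dx_i = (-3*y*z) dx + (-3*x*z - 6*y^2 + 2*y*z) dy + (y*(-3*x + y)) dz.
Step 2: Apply d again. Using the 1-form formula, the coefficient of dx ∧ dy in d(df) is ∂^2 f/∂x ∂y - ∂^2 f/∂y ∂x = (-3*z) - (-3*z) = 0 (equality of mixed partials for smooth f).
Similarly for dx ∧ dz and dy ∧ dz — all coefficients vanish. So d(df) = 0.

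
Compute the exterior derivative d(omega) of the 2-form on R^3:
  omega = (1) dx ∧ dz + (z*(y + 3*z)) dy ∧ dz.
d(omega) = 0

For a 2-form omega = sum_{i<j} g_{ij} dx_i ∧ dx_j, the exterior derivative is
  d(omega) = sum_{i<j} d(g_{ij}) ∧ dx_i ∧ dx_j = sum_{i<j, k} (∂g_{ij}/∂x_k) dx_k ∧ dx_i ∧ dx_j.
Expand each term, using dx_k ∧ dx_i ∧ dx_j = sgn(permutation) dx_{(a)} ∧ dx_{(b)} ∧ dx_{(c)} with (a < b < c) sorted:

Collecting like 3-forms: d(omega) = 0.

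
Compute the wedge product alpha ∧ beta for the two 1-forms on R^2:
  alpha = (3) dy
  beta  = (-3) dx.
alpha ∧ beta = (9) dx ∧ dy

Distribute the wedge, using dx_i ∧ dx_j = -dx_j ∧ dx_i and dx_i ∧ dx_i = 0. For each pair (i, j) with i < j, the coefficient of dx_i ∧ dx_j in alpha ∧ beta is (alpha_i * beta_j - alpha_j * beta_i). Collecting: alpha ∧ beta = (9) dx ∧ dy.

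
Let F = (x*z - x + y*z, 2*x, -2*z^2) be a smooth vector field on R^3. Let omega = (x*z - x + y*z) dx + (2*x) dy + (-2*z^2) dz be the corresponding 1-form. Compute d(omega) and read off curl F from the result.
d(omega) = (0) dy ∧ dz + (x + y) dz ∧ dx + (2 - z) dx ∧ dy; curl F = (0, x + y, 2 - z)

d omega = sum_{i<j} (∂f_j/∂x_i - ∂f_i/∂x_j) dx_i ∧ dx_j. Under the identification (dy ∧ dz, dz ∧ dx, dx ∧ dy) ↔ (e_x, e_y, e_z), the coefficients are exactly the components of curl F. Compute:
  ∂R/∂y - ∂Q/∂z = (0) - (0) = 0
  ∂P/∂z - ∂R/∂x = (x + y) - (0) = x + y
  ∂Q/∂x - ∂P/∂y = (2) - (z) = 2 - z.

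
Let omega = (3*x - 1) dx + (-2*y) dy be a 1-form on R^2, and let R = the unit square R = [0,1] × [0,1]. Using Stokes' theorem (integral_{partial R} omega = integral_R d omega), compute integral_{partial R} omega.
integral_(partial R) omega = 0

Stokes: integral_partial_R omega = integral_R d omega with d omega = (∂Q/∂x - ∂P/∂y) dx ∧ dy.
  ∂Q/∂x = 0
  ∂P/∂y = 0
  integrand = ∂Q/∂x - ∂P/∂y = 0.
Integrating over R: integral_0^1 integral_0^1 (0) dx dy = 0.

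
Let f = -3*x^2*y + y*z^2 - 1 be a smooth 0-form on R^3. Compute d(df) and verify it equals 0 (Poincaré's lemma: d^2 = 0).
d(df) = 0

Step 1: df = sum_i (∂f/∂x_i) dx_i = (-6*x*y) dx + (-3*x^2 + z^2) dy + (2*y*z) dz.
Step 2: Apply d again. Using the 1-form formula, the coefficient of dx ∧ dy in d(df) is ∂^2 f/∂x ∂y - ∂^2 f/∂y ∂x = (-6*x) - (-6*x) = 0 (equality of mixed partials for smooth f).
Similarly for dx ∧ dz and dy ∧ dz — all coefficients vanish. So d(df) = 0.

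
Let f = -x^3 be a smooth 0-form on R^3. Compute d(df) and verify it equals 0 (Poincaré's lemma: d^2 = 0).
d(df) = 0

Step 1: df = sum_i (∂f/∂x_i) dx_i = (-3*x^2) dx + (0) dy + (0) dz.
Step 2: Apply d again. Using the 1-form formula, the coefficient of dx ∧ dy in d(df) is ∂^2 f/∂x ∂y - ∂^2 f/∂y ∂x = (0) - (0) = 0 (equality of mixed partials for smooth f).
Similarly for dx ∧ dz and dy ∧ dz — all coefficients vanish. So d(df) = 0.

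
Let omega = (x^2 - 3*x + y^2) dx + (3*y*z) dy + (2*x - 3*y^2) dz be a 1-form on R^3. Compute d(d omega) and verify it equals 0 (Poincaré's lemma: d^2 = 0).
d(d omega) = 0

Step 1: d omega = sum_{i<j} (∂f_j/∂x_i - ∂f_i/∂x_j) dx_i ∧ dx_j:
  coeff of dx ∧ dy: -2*y
  coeff of dx ∧ dz: 2
  coeff of dy ∧ dz: -9*y
Step 2: Apply d again to each 2-form coefficient. The only possible 3-form in R^3 is dx ∧ dy ∧ dz, with coefficient
  ∂(coeff of dy∧dz)/∂x - ∂(coeff of dx∧dz)/∂y + ∂(coeff of dx∧dy)/∂z
  = ∂/∂x (-9*y) - ∂/∂y (2) + ∂/∂z (-2*y).
Each of these terms simplifies to sums of mixed partials that cancel in pairs. The result is 0 (by equality of mixed partials for smooth functions — Schwarz / Clairaut).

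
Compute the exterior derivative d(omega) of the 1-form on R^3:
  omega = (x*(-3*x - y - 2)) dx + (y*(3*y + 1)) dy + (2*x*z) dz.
d(omega) = (x) dx ∧ dy + (2*z) dx ∧ dz

For a 1-form omega = sum_i f_i dx_i, the exterior derivative is
  d(omega) = sum_{i < j} (∂f_j/∂x_i - ∂f_i/∂x_j) dx_i ∧ dx_j.
  coefficient of dx ∧ dy: ∂f_2/∂x - ∂f_1/∂y = ∂(y*(3*y + 1))/∂x - ∂(x*(-3*x - y - 2))/∂y = x
  coefficient of dx ∧ dz: ∂f_3/∂x - ∂f_1/∂z = ∂(2*x*z)/∂x - ∂(x*(-3*x - y - 2))/∂z = 2*z
Assembling: d(omega) = (x) dx ∧ dy + (2*z) dx ∧ dz.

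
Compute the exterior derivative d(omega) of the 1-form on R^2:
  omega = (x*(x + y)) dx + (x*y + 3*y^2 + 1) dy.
d(omega) = (-x + y) dx ∧ dy

For a 1-form omega = sum_i f_i dx_i, the exterior derivative is
  d(omega) = sum_{i < j} (∂f_j/∂x_i - ∂f_i/∂x_j) dx_i ∧ dx_j.
  coefficient of dx ∧ dy: ∂f_2/∂x - ∂f_1/∂y = ∂(x*y + 3*y^2 + 1)/∂x - ∂(x*(x + y))/∂y = -x + y
Assembling: d(omega) = (-x + y) dx ∧ dy.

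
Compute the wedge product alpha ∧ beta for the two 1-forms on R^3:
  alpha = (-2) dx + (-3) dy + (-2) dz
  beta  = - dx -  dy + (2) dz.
alpha ∧ beta = (-1) dx ∧ dy + (-6) dx ∧ dz + (-8) dy ∧ dz

Distribute the wedge, using dx_i ∧ dx_j = -dx_j ∧ dx_i and dx_i ∧ dx_i = 0. For each pair (i, j) with i < j, the coefficient of dx_i ∧ dx_j in alpha ∧ beta is (alpha_i * beta_j - alpha_j * beta_i). Collecting: alpha ∧ beta = (-1) dx ∧ dy + (-6) dx ∧ dz + (-8) dy ∧ dz.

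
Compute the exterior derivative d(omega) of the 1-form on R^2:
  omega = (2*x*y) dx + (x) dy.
d(omega) = (1 - 2*x) dx ∧ dy

For a 1-form omega = sum_i f_i dx_i, the exterior derivative is
  d(omega) = sum_{i < j} (∂f_j/∂x_i - ∂f_i/∂x_j) dx_i ∧ dx_j.
  coefficient of dx ∧ dy: ∂f_2/∂x - ∂f_1/∂y = ∂(x)/∂x - ∂(2*x*y)/∂y = 1 - 2*x
Assembling: d(omega) = (1 - 2*x) dx ∧ dy.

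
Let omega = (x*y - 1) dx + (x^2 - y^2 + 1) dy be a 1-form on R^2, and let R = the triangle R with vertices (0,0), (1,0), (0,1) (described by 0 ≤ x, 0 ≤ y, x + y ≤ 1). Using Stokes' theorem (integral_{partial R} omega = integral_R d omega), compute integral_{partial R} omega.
integral_(partial R) omega = 1/6

Stokes: integral_partial_R omega = integral_R d omega with d omega = (∂Q/∂x - ∂P/∂y) dx ∧ dy.
  ∂Q/∂x = 2*x
  ∂P/∂y = x
  integrand = ∂Q/∂x - ∂P/∂y = x.
Integrating over R: integral_0^1 integral_0^{1-x} (x) dy dx = 1/6.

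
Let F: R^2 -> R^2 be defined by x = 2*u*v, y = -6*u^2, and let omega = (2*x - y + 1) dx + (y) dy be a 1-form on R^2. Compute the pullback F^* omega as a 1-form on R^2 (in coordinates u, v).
F^* omega = (72*u^3 + 12*u^2*v + 8*u*v^2 + 2*v) du + (2*u*(6*u^2 + 4*u*v + 1)) dv

Using F^*(f dg) = (f ∘ F) d(g ∘ F), substitute each coordinate x_i by F_i(u, v) in f_i, and replace dx_i by d F_i = (∂F_i/∂u) du + (∂F_i/∂v) dv.
  For the x component: f_1(F) = 6*u^2 + 4*u*v + 1; d F_1 = (2*v) du + (2*u) dv
  For the y component: f_2(F) = -6*u^2; d F_2 = (-12*u) du + (0) dv
Combining and collecting du, dv coefficients:
  coeff of du: 72*u^3 + 12*u^2*v + 8*u*v^2 + 2*v
  coeff of dv: 2*u*(6*u^2 + 4*u*v + 1)
F^* omega = (72*u^3 + 12*u^2*v + 8*u*v^2 + 2*v) du + (2*u*(6*u^2 + 4*u*v + 1)) dv.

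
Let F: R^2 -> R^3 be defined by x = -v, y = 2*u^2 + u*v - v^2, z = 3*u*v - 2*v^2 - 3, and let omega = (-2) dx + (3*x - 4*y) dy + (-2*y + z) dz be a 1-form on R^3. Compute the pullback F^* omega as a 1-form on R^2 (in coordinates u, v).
F^* omega = (-32*u^3 - 36*u^2*v + 15*u*v^2 - 12*u*v + 4*v^3 - 3*v^2 - 9*v) du + (-20*u^3 + 31*u^2*v + 8*u*v^2 - 3*u*v - 9*u - 8*v^3 + 6*v^2 + 12*v + 2) dv

Using F^*(f dg) = (f ∘ F) d(g ∘ F), substitute each coordinate x_i by F_i(u, v) in f_i, and replace dx_i by d F_i = (∂F_i/∂u) du + (∂F_i/∂v) dv.
  For the x component: f_1(F) = -2; d F_1 = (0) du + (-1) dv
  For the y component: f_2(F) = -8*u^2 - 4*u*v + 4*v^2 - 3*v; d F_2 = (4*u + v) du + (u - 2*v) dv
  For the z component: f_3(F) = -4*u^2 + u*v - 3; d F_3 = (3*v) du + (3*u - 4*v) dv
Combining and collecting du, dv coefficients:
  coeff of du: -32*u^3 - 36*u^2*v + 15*u*v^2 - 12*u*v + 4*v^3 - 3*v^2 - 9*v
  coeff of dv: -20*u^3 + 31*u^2*v + 8*u*v^2 - 3*u*v - 9*u - 8*v^3 + 6*v^2 + 12*v + 2
F^* omega = (-32*u^3 - 36*u^2*v + 15*u*v^2 - 12*u*v + 4*v^3 - 3*v^2 - 9*v) du + (-20*u^3 + 31*u^2*v + 8*u*v^2 - 3*u*v - 9*u - 8*v^3 + 6*v^2 + 12*v + 2) dv.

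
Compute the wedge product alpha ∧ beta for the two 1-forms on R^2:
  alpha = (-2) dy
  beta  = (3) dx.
alpha ∧ beta = (6) dx ∧ dy

Distribute the wedge, using dx_i ∧ dx_j = -dx_j ∧ dx_i and dx_i ∧ dx_i = 0. For each pair (i, j) with i < j, the coefficient of dx_i ∧ dx_j in alpha ∧ beta is (alpha_i * beta_j - alpha_j * beta_i). Collecting: alpha ∧ beta = (6) dx ∧ dy.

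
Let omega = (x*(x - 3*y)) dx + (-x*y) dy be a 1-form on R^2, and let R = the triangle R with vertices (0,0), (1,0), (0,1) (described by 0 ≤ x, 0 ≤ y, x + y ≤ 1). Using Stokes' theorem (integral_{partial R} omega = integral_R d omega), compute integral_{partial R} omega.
integral_(partial R) omega = 1/3

Stokes: integral_partial_R omega = integral_R d omega with d omega = (∂Q/∂x - ∂P/∂y) dx ∧ dy.
  ∂Q/∂x = -y
  ∂P/∂y = -3*x
  integrand = ∂Q/∂x - ∂P/∂y = 3*x - y.
Integrating over R: integral_0^1 integral_0^{1-x} (3*x - y) dy dx = 1/3.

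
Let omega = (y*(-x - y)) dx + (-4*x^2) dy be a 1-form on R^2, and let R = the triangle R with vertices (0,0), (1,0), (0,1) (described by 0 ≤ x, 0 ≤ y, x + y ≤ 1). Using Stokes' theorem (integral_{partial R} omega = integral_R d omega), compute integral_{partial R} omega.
integral_(partial R) omega = -5/6

Stokes: integral_partial_R omega = integral_R d omega with d omega = (∂Q/∂x - ∂P/∂y) dx ∧ dy.
  ∂Q/∂x = -8*x
  ∂P/∂y = -x - 2*y
  integrand = ∂Q/∂x - ∂P/∂y = -7*x + 2*y.
Integrating over R: integral_0^1 integral_0^{1-x} (-7*x + 2*y) dy dx = -5/6.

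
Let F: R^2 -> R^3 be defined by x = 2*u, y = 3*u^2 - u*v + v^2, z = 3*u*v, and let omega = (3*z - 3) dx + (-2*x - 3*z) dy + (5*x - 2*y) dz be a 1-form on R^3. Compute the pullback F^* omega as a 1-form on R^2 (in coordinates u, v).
F^* omega = (-72*u^2*v - 24*u^2 + 15*u*v^2 + 52*u*v - 6*v^3 - 6) du + (u*(-18*u^2 + 15*u*v + 34*u - 24*v^2 - 8*v)) dv

Using F^*(f dg) = (f ∘ F) d(g ∘ F), substitute each coordinate x_i by F_i(u, v) in f_i, and replace dx_i by d F_i = (∂F_i/∂u) du + (∂F_i/∂v) dv.
  For the x component: f_1(F) = 9*u*v - 3; d F_1 = (2) du + (0) dv
  For the y component: f_2(F) = u*(-9*v - 4); d F_2 = (6*u - v) du + (-u + 2*v) dv
  For the z component: f_3(F) = -6*u^2 + 2*u*v + 10*u - 2*v^2; d F_3 = (3*v) du + (3*u) dv
Combining and collecting du, dv coefficients:
  coeff of du: -72*u^2*v - 24*u^2 + 15*u*v^2 + 52*u*v - 6*v^3 - 6
  coeff of dv: u*(-18*u^2 + 15*u*v + 34*u - 24*v^2 - 8*v)
F^* omega = (-72*u^2*v - 24*u^2 + 15*u*v^2 + 52*u*v - 6*v^3 - 6) du + (u*(-18*u^2 + 15*u*v + 34*u - 24*v^2 - 8*v)) dv.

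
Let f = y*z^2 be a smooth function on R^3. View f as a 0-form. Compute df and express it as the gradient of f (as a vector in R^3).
df = (0) dx + (z^2) dy + (2*y*z) dz; grad f = (0, z^2, 2*y*z)

For a 0-form f, d f = (∂f/∂x) dx + (∂f/∂y) dy + (∂f/∂z) dz. The components of the vector representation are exactly the entries of grad f in Cartesian coordinates:
  ∂f/∂x = 0
  ∂f/∂y = z^2
  ∂f/∂z = 2*y*z.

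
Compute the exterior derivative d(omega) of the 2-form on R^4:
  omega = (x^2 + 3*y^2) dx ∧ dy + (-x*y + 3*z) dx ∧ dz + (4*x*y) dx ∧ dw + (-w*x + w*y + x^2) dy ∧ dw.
d(omega) = (x) dx ∧ dy ∧ dz + (-w - 2*x) dx ∧ dy ∧ dw

For a 2-form omega = sum_{i<j} g_{ij} dx_i ∧ dx_j, the exterior derivative is
  d(omega) = sum_{i<j} d(g_{ij}) ∧ dx_i ∧ dx_j = sum_{i<j, k} (∂g_{ij}/∂x_k) dx_k ∧ dx_i ∧ dx_j.
Expand each term, using dx_k ∧ dx_i ∧ dx_j = sgn(permutation) dx_{(a)} ∧ dx_{(b)} ∧ dx_{(c)} with (a < b < c) sorted:
  d(-x*y + 3*z) includes (∂/∂y)(-x*y + 3*z) dy = (-x) dy, which multiplied by dx ∧ dz gives (x) dx ∧ dy ∧ dz
  d(4*x*y) includes (∂/∂y)(4*x*y) dy = (4*x) dy, which multiplied by dx ∧ dw gives (-4*x) dx ∧ dy ∧ dw
  d(-w*x + w*y + x^2) includes (∂/∂x)(-w*x + w*y + x^2) dx = (-w + 2*x) dx, which multiplied by dy ∧ dw gives (-w + 2*x) dx ∧ dy ∧ dw
Collecting like 3-forms: d(omega) = (x) dx ∧ dy ∧ dz + (-w - 2*x) dx ∧ dy ∧ dw.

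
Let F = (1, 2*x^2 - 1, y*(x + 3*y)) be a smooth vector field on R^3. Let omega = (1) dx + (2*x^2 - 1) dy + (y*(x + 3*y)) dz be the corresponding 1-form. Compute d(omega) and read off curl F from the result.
d(omega) = (x + 6*y) dy ∧ dz + (-y) dz ∧ dx + (4*x) dx ∧ dy; curl F = (x + 6*y, -y, 4*x)

d omega = sum_{i<j} (∂f_j/∂x_i - ∂f_i/∂x_j) dx_i ∧ dx_j. Under the identification (dy ∧ dz, dz ∧ dx, dx ∧ dy) ↔ (e_x, e_y, e_z), the coefficients are exactly the components of curl F. Compute:
  ∂R/∂y - ∂Q/∂z = (x + 6*y) - (0) = x + 6*y
  ∂P/∂z - ∂R/∂x = (0) - (y) = -y
  ∂Q/∂x - ∂P/∂y = (4*x) - (0) = 4*x.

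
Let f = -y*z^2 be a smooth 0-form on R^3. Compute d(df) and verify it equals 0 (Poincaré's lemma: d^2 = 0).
d(df) = 0

Step 1: df = sum_i (∂f/∂x_i) dx_i = (0) dx + (-z^2) dy + (-2*y*z) dz.
Step 2: Apply d again. Using the 1-form formula, the coefficient of dx ∧ dy in d(df) is ∂^2 f/∂x ∂y - ∂^2 f/∂y ∂x = (0) - (0) = 0 (equality of mixed partials for smooth f).
Similarly for dx ∧ dz and dy ∧ dz — all coefficients vanish. So d(df) = 0.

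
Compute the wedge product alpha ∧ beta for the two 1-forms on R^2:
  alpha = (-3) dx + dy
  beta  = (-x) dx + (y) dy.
alpha ∧ beta = (x - 3*y) dx ∧ dy

Distribute the wedge, using dx_i ∧ dx_j = -dx_j ∧ dx_i and dx_i ∧ dx_i = 0. For each pair (i, j) with i < j, the coefficient of dx_i ∧ dx_j in alpha ∧ beta is (alpha_i * beta_j - alpha_j * beta_i). Collecting: alpha ∧ beta = (x - 3*y) dx ∧ dy.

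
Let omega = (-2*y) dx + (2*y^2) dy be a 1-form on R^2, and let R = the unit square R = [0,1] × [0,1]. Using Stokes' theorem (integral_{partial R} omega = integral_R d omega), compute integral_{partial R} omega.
integral_(partial R) omega = 2

Stokes: integral_partial_R omega = integral_R d omega with d omega = (∂Q/∂x - ∂P/∂y) dx ∧ dy.
  ∂Q/∂x = 0
  ∂P/∂y = -2
  integrand = ∂Q/∂x - ∂P/∂y = 2.
Integrating over R: integral_0^1 integral_0^1 (2) dx dy = 2.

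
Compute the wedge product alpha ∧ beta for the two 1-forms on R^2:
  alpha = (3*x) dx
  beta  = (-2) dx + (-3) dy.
alpha ∧ beta = (-9*x) dx ∧ dy

Distribute the wedge, using dx_i ∧ dx_j = -dx_j ∧ dx_i and dx_i ∧ dx_i = 0. For each pair (i, j) with i < j, the coefficient of dx_i ∧ dx_j in alpha ∧ beta is (alpha_i * beta_j - alpha_j * beta_i). Collecting: alpha ∧ beta = (-9*x) dx ∧ dy.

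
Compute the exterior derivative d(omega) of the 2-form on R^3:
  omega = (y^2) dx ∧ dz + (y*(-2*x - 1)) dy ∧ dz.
d(omega) = (-4*y) dx ∧ dy ∧ dz

For a 2-form omega = sum_{i<j} g_{ij} dx_i ∧ dx_j, the exterior derivative is
  d(omega) = sum_{i<j} d(g_{ij}) ∧ dx_i ∧ dx_j = sum_{i<j, k} (∂g_{ij}/∂x_k) dx_k ∧ dx_i ∧ dx_j.
Expand each term, using dx_k ∧ dx_i ∧ dx_j = sgn(permutation) dx_{(a)} ∧ dx_{(b)} ∧ dx_{(c)} with (a < b < c) sorted:
  d(y^2) includes (∂/∂y)(y^2) dy = (2*y) dy, which multiplied by dx ∧ dz gives (-2*y) dx ∧ dy ∧ dz
  d(y*(-2*x - 1)) includes (∂/∂x)(y*(-2*x - 1)) dx = (-2*y) dx, which multiplied by dy ∧ dz gives (-2*y) dx ∧ dy ∧ dz
Collecting like 3-forms: d(omega) = (-4*y) dx ∧ dy ∧ dz.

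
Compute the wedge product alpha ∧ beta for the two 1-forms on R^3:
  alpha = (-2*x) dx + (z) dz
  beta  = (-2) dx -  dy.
alpha ∧ beta = (2*x) dx ∧ dy + (2*z) dx ∧ dz + (z) dy ∧ dz

Distribute the wedge, using dx_i ∧ dx_j = -dx_j ∧ dx_i and dx_i ∧ dx_i = 0. For each pair (i, j) with i < j, the coefficient of dx_i ∧ dx_j in alpha ∧ beta is (alpha_i * beta_j - alpha_j * beta_i). Collecting: alpha ∧ beta = (2*x) dx ∧ dy + (2*z) dx ∧ dz + (z) dy ∧ dz.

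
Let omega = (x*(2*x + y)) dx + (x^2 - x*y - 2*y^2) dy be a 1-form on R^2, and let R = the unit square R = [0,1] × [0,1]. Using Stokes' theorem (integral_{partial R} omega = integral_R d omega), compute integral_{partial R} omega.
integral_(partial R) omega = 0

Stokes: integral_partial_R omega = integral_R d omega with d omega = (∂Q/∂x - ∂P/∂y) dx ∧ dy.
  ∂Q/∂x = 2*x - y
  ∂P/∂y = x
  integrand = ∂Q/∂x - ∂P/∂y = x - y.
Integrating over R: integral_0^1 integral_0^1 (x - y) dx dy = 0.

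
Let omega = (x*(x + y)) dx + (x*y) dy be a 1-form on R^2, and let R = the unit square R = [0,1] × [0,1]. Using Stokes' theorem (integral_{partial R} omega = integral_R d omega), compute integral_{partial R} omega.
integral_(partial R) omega = 0

Stokes: integral_partial_R omega = integral_R d omega with d omega = (∂Q/∂x - ∂P/∂y) dx ∧ dy.
  ∂Q/∂x = y
  ∂P/∂y = x
  integrand = ∂Q/∂x - ∂P/∂y = -x + y.
Integrating over R: integral_0^1 integral_0^1 (-x + y) dx dy = 0.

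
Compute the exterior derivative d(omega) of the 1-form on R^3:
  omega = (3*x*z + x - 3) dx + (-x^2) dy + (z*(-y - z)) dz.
d(omega) = (-2*x) dx ∧ dy + (-3*x) dx ∧ dz + (-z) dy ∧ dz

For a 1-form omega = sum_i f_i dx_i, the exterior derivative is
  d(omega) = sum_{i < j} (∂f_j/∂x_i - ∂f_i/∂x_j) dx_i ∧ dx_j.
  coefficient of dx ∧ dy: ∂f_2/∂x - ∂f_1/∂y = ∂(-x^2)/∂x - ∂(3*x*z + x - 3)/∂y = -2*x
  coefficient of dx ∧ dz: ∂f_3/∂x - ∂f_1/∂z = ∂(z*(-y - z))/∂x - ∂(3*x*z + x - 3)/∂z = -3*x
  coefficient of dy ∧ dz: ∂f_3/∂y - ∂f_2/∂z = ∂(z*(-y - z))/∂y - ∂(-x^2)/∂z = -z
Assembling: d(omega) = (-2*x) dx ∧ dy + (-3*x) dx ∧ dz + (-z) dy ∧ dz.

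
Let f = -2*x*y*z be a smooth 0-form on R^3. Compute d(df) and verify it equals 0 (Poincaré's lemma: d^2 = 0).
d(df) = 0

Step 1: df = sum_i (∂f/∂x_i) dx_i = (-2*y*z) dx + (-2*x*z) dy + (-2*x*y) dz.
Step 2: Apply d again. Using the 1-form formula, the coefficient of dx ∧ dy in d(df) is ∂^2 f/∂x ∂y - ∂^2 f/∂y ∂x = (-2*z) - (-2*z) = 0 (equality of mixed partials for smooth f).
Similarly for dx ∧ dz and dy ∧ dz — all coefficients vanish. So d(df) = 0.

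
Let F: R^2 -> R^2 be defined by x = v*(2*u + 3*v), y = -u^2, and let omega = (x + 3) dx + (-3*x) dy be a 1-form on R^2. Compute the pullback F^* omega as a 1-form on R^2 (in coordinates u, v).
F^* omega = (2*v*(6*u^2 + 11*u*v + 3*v^2 + 3)) du + (4*u^2*v + 18*u*v^2 + 6*u + 18*v^3 + 18*v) dv

Using F^*(f dg) = (f ∘ F) d(g ∘ F), substitute each coordinate x_i by F_i(u, v) in f_i, and replace dx_i by d F_i = (∂F_i/∂u) du + (∂F_i/∂v) dv.
  For the x component: f_1(F) = 2*u*v + 3*v^2 + 3; d F_1 = (2*v) du + (2*u + 6*v) dv
  For the y component: f_2(F) = 3*v*(-2*u - 3*v); d F_2 = (-2*u) du + (0) dv
Combining and collecting du, dv coefficients:
  coeff of du: 2*v*(6*u^2 + 11*u*v + 3*v^2 + 3)
  coeff of dv: 4*u^2*v + 18*u*v^2 + 6*u + 18*v^3 + 18*v
F^* omega = (2*v*(6*u^2 + 11*u*v + 3*v^2 + 3)) du + (4*u^2*v + 18*u*v^2 + 6*u + 18*v^3 + 18*v) dv.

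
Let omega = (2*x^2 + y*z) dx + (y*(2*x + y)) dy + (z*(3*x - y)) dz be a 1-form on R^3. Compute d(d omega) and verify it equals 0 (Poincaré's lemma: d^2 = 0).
d(d omega) = 0

Step 1: d omega = sum_{i<j} (∂f_j/∂x_i - ∂f_i/∂x_j) dx_i ∧ dx_j:
  coeff of dx ∧ dy: 2*y - z
  coeff of dx ∧ dz: -y + 3*z
  coeff of dy ∧ dz: -z
Step 2: Apply d again to each 2-form coefficient. The only possible 3-form in R^3 is dx ∧ dy ∧ dz, with coefficient
  ∂(coeff of dy∧dz)/∂x - ∂(coeff of dx∧dz)/∂y + ∂(coeff of dx∧dy)/∂z
  = ∂/∂x (-z) - ∂/∂y (-y + 3*z) + ∂/∂z (2*y - z).
Each of these terms simplifies to sums of mixed partials that cancel in pairs. The result is 0 (by equality of mixed partials for smooth functions — Schwarz / Clairaut).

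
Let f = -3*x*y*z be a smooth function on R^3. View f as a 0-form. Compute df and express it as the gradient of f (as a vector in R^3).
df = (-3*y*z) dx + (-3*x*z) dy + (-3*x*y) dz; grad f = (-3*y*z, -3*x*z, -3*x*y)

For a 0-form f, d f = (∂f/∂x) dx + (∂f/∂y) dy + (∂f/∂z) dz. The components of the vector representation are exactly the entries of grad f in Cartesian coordinates:
  ∂f/∂x = -3*y*z
  ∂f/∂y = -3*x*z
  ∂f/∂z = -3*x*y.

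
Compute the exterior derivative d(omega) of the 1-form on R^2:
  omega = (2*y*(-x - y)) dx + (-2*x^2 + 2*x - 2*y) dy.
d(omega) = (-2*x + 4*y + 2) dx ∧ dy

For a 1-form omega = sum_i f_i dx_i, the exterior derivative is
  d(omega) = sum_{i < j} (∂f_j/∂x_i - ∂f_i/∂x_j) dx_i ∧ dx_j.
  coefficient of dx ∧ dy: ∂f_2/∂x - ∂f_1/∂y = ∂(-2*x^2 + 2*x - 2*y)/∂x - ∂(2*y*(-x - y))/∂y = -2*x + 4*y + 2
Assembling: d(omega) = (-2*x + 4*y + 2) dx ∧ dy.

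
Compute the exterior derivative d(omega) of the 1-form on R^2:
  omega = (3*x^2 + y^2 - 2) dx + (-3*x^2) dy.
d(omega) = (-6*x - 2*y) dx ∧ dy

For a 1-form omega = sum_i f_i dx_i, the exterior derivative is
  d(omega) = sum_{i < j} (∂f_j/∂x_i - ∂f_i/∂x_j) dx_i ∧ dx_j.
  coefficient of dx ∧ dy: ∂f_2/∂x - ∂f_1/∂y = ∂(-3*x^2)/∂x - ∂(3*x^2 + y^2 - 2)/∂y = -6*x - 2*y
Assembling: d(omega) = (-6*x - 2*y) dx ∧ dy.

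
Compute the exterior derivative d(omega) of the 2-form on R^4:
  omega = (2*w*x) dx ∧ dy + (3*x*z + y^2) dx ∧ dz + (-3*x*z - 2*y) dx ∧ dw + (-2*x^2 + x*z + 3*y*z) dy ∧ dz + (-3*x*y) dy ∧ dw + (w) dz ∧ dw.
d(omega) = (2*x - 3*y + 2) dx ∧ dy ∧ dw + (-4*x - 2*y + z) dx ∧ dy ∧ dz + (3*x) dx ∧ dz ∧ dw

For a 2-form omega = sum_{i<j} g_{ij} dx_i ∧ dx_j, the exterior derivative is
  d(omega) = sum_{i<j} d(g_{ij}) ∧ dx_i ∧ dx_j = sum_{i<j, k} (∂g_{ij}/∂x_k) dx_k ∧ dx_i ∧ dx_j.
Expand each term, using dx_k ∧ dx_i ∧ dx_j = sgn(permutation) dx_{(a)} ∧ dx_{(b)} ∧ dx_{(c)} with (a < b < c) sorted:
  d(2*w*x) includes (∂/∂w)(2*w*x) dw = (2*x) dw, which multiplied by dx ∧ dy gives (2*x) dx ∧ dy ∧ dw
  d(3*x*z + y^2) includes (∂/∂y)(3*x*z + y^2) dy = (2*y) dy, which multiplied by dx ∧ dz gives (-2*y) dx ∧ dy ∧ dz
  d(-3*x*z - 2*y) includes (∂/∂y)(-3*x*z - 2*y) dy = (-2) dy, which multiplied by dx ∧ dw gives (2) dx ∧ dy ∧ dw
  d(-3*x*z - 2*y) includes (∂/∂z)(-3*x*z - 2*y) dz = (-3*x) dz, which multiplied by dx ∧ dw gives (3*x) dx ∧ dz ∧ dw
  d(-2*x^2 + x*z + 3*y*z) includes (∂/∂x)(-2*x^2 + x*z + 3*y*z) dx = (-4*x + z) dx, which multiplied by dy ∧ dz gives (-4*x + z) dx ∧ dy ∧ dz
  d(-3*x*y) includes (∂/∂x)(-3*x*y) dx = (-3*y) dx, which multiplied by dy ∧ dw gives (-3*y) dx ∧ dy ∧ dw
Collecting like 3-forms: d(omega) = (2*x - 3*y + 2) dx ∧ dy ∧ dw + (-4*x - 2*y + z) dx ∧ dy ∧ dz + (3*x) dx ∧ dz ∧ dw.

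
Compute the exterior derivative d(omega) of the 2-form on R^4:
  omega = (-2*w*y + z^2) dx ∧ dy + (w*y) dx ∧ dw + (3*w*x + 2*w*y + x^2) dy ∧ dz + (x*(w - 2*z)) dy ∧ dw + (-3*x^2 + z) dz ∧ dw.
d(omega) = (3*w + 2*x + 2*z) dx ∧ dy ∧ dz + (-2*y - 2*z) dx ∧ dy ∧ dw + (5*x + 2*y) dy ∧ dz ∧ dw + (-6*x) dx ∧ dz ∧ dw

For a 2-form omega = sum_{i<j} g_{ij} dx_i ∧ dx_j, the exterior derivative is
  d(omega) = sum_{i<j} d(g_{ij}) ∧ dx_i ∧ dx_j = sum_{i<j, k} (∂g_{ij}/∂x_k) dx_k ∧ dx_i ∧ dx_j.
Expand each term, using dx_k ∧ dx_i ∧ dx_j = sgn(permutation) dx_{(a)} ∧ dx_{(b)} ∧ dx_{(c)} with (a < b < c) sorted:
  d(-2*w*y + z^2) includes (∂/∂z)(-2*w*y + z^2) dz = (2*z) dz, which multiplied by dx ∧ dy gives (2*z) dx ∧ dy ∧ dz
  d(-2*w*y + z^2) includes (∂/∂w)(-2*w*y + z^2) dw = (-2*y) dw, which multiplied by dx ∧ dy gives (-2*y) dx ∧ dy ∧ dw
  d(w*y) includes (∂/∂y)(w*y) dy = (w) dy, which multiplied by dx ∧ dw gives (-w) dx ∧ dy ∧ dw
  d(3*w*x + 2*w*y + x^2) includes (∂/∂x)(3*w*x + 2*w*y + x^2) dx = (3*w + 2*x) dx, which multiplied by dy ∧ dz gives (3*w + 2*x) dx ∧ dy ∧ dz
  d(3*w*x + 2*w*y + x^2) includes (∂/∂w)(3*w*x + 2*w*y + x^2) dw = (3*x + 2*y) dw, which multiplied by dy ∧ dz gives (3*x + 2*y) dy ∧ dz ∧ dw
  d(x*(w - 2*z)) includes (∂/∂x)(x*(w - 2*z)) dx = (w - 2*z) dx, which multiplied by dy ∧ dw gives (w - 2*z) dx ∧ dy ∧ dw
  d(x*(w - 2*z)) includes (∂/∂z)(x*(w - 2*z)) dz = (-2*x) dz, which multiplied by dy ∧ dw gives (2*x) dy ∧ dz ∧ dw
  d(-3*x^2 + z) includes (∂/∂x)(-3*x^2 + z) dx = (-6*x) dx, which multiplied by dz ∧ dw gives (-6*x) dx ∧ dz ∧ dw
Collecting like 3-forms: d(omega) = (3*w + 2*x + 2*z) dx ∧ dy ∧ dz + (-2*y - 2*z) dx ∧ dy ∧ dw + (5*x + 2*y) dy ∧ dz ∧ dw + (-6*x) dx ∧ dz ∧ dw.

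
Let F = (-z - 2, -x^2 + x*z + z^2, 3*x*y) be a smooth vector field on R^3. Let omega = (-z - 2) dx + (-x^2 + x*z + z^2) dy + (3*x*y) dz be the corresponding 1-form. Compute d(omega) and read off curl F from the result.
d(omega) = (2*x - 2*z) dy ∧ dz + (-3*y - 1) dz ∧ dx + (-2*x + z) dx ∧ dy; curl F = (2*x - 2*z, -3*y - 1, -2*x + z)

d omega = sum_{i<j} (∂f_j/∂x_i - ∂f_i/∂x_j) dx_i ∧ dx_j. Under the identification (dy ∧ dz, dz ∧ dx, dx ∧ dy) ↔ (e_x, e_y, e_z), the coefficients are exactly the components of curl F. Compute:
  ∂R/∂y - ∂Q/∂z = (3*x) - (x + 2*z) = 2*x - 2*z
  ∂P/∂z - ∂R/∂x = (-1) - (3*y) = -3*y - 1
  ∂Q/∂x - ∂P/∂y = (-2*x + z) - (0) = -2*x + z.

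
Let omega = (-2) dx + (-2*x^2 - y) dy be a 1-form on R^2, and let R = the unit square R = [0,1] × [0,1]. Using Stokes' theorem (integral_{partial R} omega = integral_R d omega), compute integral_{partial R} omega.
integral_(partial R) omega = -2

Stokes: integral_partial_R omega = integral_R d omega with d omega = (∂Q/∂x - ∂P/∂y) dx ∧ dy.
  ∂Q/∂x = -4*x
  ∂P/∂y = 0
  integrand = ∂Q/∂x - ∂P/∂y = -4*x.
Integrating over R: integral_0^1 integral_0^1 (-4*x) dx dy = -2.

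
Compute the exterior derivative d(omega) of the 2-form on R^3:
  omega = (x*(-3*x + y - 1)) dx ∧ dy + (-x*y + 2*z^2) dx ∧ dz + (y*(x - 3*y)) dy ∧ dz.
d(omega) = (x + y) dx ∧ dy ∧ dz

For a 2-form omega = sum_{i<j} g_{ij} dx_i ∧ dx_j, the exterior derivative is
  d(omega) = sum_{i<j} d(g_{ij}) ∧ dx_i ∧ dx_j = sum_{i<j, k} (∂g_{ij}/∂x_k) dx_k ∧ dx_i ∧ dx_j.
Expand each term, using dx_k ∧ dx_i ∧ dx_j = sgn(permutation) dx_{(a)} ∧ dx_{(b)} ∧ dx_{(c)} with (a < b < c) sorted:
  d(-x*y + 2*z^2) includes (∂/∂y)(-x*y + 2*z^2) dy = (-x) dy, which multiplied by dx ∧ dz gives (x) dx ∧ dy ∧ dz
  d(y*(x - 3*y)) includes (∂/∂x)(y*(x - 3*y)) dx = (y) dx, which multiplied by dy ∧ dz gives (y) dx ∧ dy ∧ dz
Collecting like 3-forms: d(omega) = (x + y) dx ∧ dy ∧ dz.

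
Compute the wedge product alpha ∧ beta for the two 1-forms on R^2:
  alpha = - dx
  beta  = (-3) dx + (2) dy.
alpha ∧ beta = (-2) dx ∧ dy

Distribute the wedge, using dx_i ∧ dx_j = -dx_j ∧ dx_i and dx_i ∧ dx_i = 0. For each pair (i, j) with i < j, the coefficient of dx_i ∧ dx_j in alpha ∧ beta is (alpha_i * beta_j - alpha_j * beta_i). Collecting: alpha ∧ beta = (-2) dx ∧ dy.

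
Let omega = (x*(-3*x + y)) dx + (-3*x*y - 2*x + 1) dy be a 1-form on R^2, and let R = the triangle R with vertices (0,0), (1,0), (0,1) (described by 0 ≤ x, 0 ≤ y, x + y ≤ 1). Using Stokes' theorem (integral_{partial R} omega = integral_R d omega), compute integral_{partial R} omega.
integral_(partial R) omega = -5/3

Stokes: integral_partial_R omega = integral_R d omega with d omega = (∂Q/∂x - ∂P/∂y) dx ∧ dy.
  ∂Q/∂x = -3*y - 2
  ∂P/∂y = x
  integrand = ∂Q/∂x - ∂P/∂y = -x - 3*y - 2.
Integrating over R: integral_0^1 integral_0^{1-x} (-x - 3*y - 2) dy dx = -5/3.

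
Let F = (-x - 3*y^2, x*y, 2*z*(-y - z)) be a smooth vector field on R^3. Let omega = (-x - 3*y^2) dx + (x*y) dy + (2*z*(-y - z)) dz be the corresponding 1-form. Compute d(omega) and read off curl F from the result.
d(omega) = (-2*z) dy ∧ dz + (0) dz ∧ dx + (7*y) dx ∧ dy; curl F = (-2*z, 0, 7*y)

d omega = sum_{i<j} (∂f_j/∂x_i - ∂f_i/∂x_j) dx_i ∧ dx_j. Under the identification (dy ∧ dz, dz ∧ dx, dx ∧ dy) ↔ (e_x, e_y, e_z), the coefficients are exactly the components of curl F. Compute:
  ∂R/∂y - ∂Q/∂z = (-2*z) - (0) = -2*z
  ∂P/∂z - ∂R/∂x = (0) - (0) = 0
  ∂Q/∂x - ∂P/∂y = (y) - (-6*y) = 7*y.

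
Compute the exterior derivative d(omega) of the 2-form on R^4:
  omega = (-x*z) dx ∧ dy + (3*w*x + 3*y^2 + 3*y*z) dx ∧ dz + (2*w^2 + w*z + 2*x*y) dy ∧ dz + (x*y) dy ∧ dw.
d(omega) = (-x - 4*y - 3*z) dx ∧ dy ∧ dz + (3*x) dx ∧ dz ∧ dw + (4*w + z) dy ∧ dz ∧ dw + (y) dx ∧ dy ∧ dw

For a 2-form omega = sum_{i<j} g_{ij} dx_i ∧ dx_j, the exterior derivative is
  d(omega) = sum_{i<j} d(g_{ij}) ∧ dx_i ∧ dx_j = sum_{i<j, k} (∂g_{ij}/∂x_k) dx_k ∧ dx_i ∧ dx_j.
Expand each term, using dx_k ∧ dx_i ∧ dx_j = sgn(permutation) dx_{(a)} ∧ dx_{(b)} ∧ dx_{(c)} with (a < b < c) sorted:
  d(-x*z) includes (∂/∂z)(-x*z) dz = (-x) dz, which multiplied by dx ∧ dy gives (-x) dx ∧ dy ∧ dz
  d(3*w*x + 3*y^2 + 3*y*z) includes (∂/∂y)(3*w*x + 3*y^2 + 3*y*z) dy = (6*y + 3*z) dy, which multiplied by dx ∧ dz gives (-6*y - 3*z) dx ∧ dy ∧ dz
  d(3*w*x + 3*y^2 + 3*y*z) includes (∂/∂w)(3*w*x + 3*y^2 + 3*y*z) dw = (3*x) dw, which multiplied by dx ∧ dz gives (3*x) dx ∧ dz ∧ dw
  d(2*w^2 + w*z + 2*x*y) includes (∂/∂x)(2*w^2 + w*z + 2*x*y) dx = (2*y) dx, which multiplied by dy ∧ dz gives (2*y) dx ∧ dy ∧ dz
  d(2*w^2 + w*z + 2*x*y) includes (∂/∂w)(2*w^2 + w*z + 2*x*y) dw = (4*w + z) dw, which multiplied by dy ∧ dz gives (4*w + z) dy ∧ dz ∧ dw
  d(x*y) includes (∂/∂x)(x*y) dx = (y) dx, which multiplied by dy ∧ dw gives (y) dx ∧ dy ∧ dw
Collecting like 3-forms: d(omega) = (-x - 4*y - 3*z) dx ∧ dy ∧ dz + (3*x) dx ∧ dz ∧ dw + (4*w + z) dy ∧ dz ∧ dw + (y) dx ∧ dy ∧ dw.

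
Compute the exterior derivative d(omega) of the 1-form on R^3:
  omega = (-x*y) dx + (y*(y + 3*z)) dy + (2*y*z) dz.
d(omega) = (x) dx ∧ dy + (-3*y + 2*z) dy ∧ dz

For a 1-form omega = sum_i f_i dx_i, the exterior derivative is
  d(omega) = sum_{i < j} (∂f_j/∂x_i - ∂f_i/∂x_j) dx_i ∧ dx_j.
  coefficient of dx ∧ dy: ∂f_2/∂x - ∂f_1/∂y = ∂(y*(y + 3*z))/∂x - ∂(-x*y)/∂y = x
  coefficient of dy ∧ dz: ∂f_3/∂y - ∂f_2/∂z = ∂(2*y*z)/∂y - ∂(y*(y + 3*z))/∂z = -3*y + 2*z
Assembling: d(omega) = (x) dx ∧ dy + (-3*y + 2*z) dy ∧ dz.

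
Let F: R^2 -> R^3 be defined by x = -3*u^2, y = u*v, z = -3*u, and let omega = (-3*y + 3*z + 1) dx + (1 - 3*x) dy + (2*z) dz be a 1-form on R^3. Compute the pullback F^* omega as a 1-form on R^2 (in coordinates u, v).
F^* omega = (27*u^2*v + 54*u^2 + 12*u + v) du + (9*u^3 + u) dv

Using F^*(f dg) = (f ∘ F) d(g ∘ F), substitute each coordinate x_i by F_i(u, v) in f_i, and replace dx_i by d F_i = (∂F_i/∂u) du + (∂F_i/∂v) dv.
  For the x component: f_1(F) = -3*u*v - 9*u + 1; d F_1 = (-6*u) du + (0) dv
  For the y component: f_2(F) = 9*u^2 + 1; d F_2 = (v) du + (u) dv
  For the z component: f_3(F) = -6*u; d F_3 = (-3) du + (0) dv
Combining and collecting du, dv coefficients:
  coeff of du: 27*u^2*v + 54*u^2 + 12*u + v
  coeff of dv: 9*u^3 + u
F^* omega = (27*u^2*v + 54*u^2 + 12*u + v) du + (9*u^3 + u) dv.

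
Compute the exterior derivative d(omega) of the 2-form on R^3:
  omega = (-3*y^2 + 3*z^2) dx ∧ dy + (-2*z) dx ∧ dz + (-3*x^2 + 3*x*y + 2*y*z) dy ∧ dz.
d(omega) = (-6*x + 3*y + 6*z) dx ∧ dy ∧ dz

For a 2-form omega = sum_{i<j} g_{ij} dx_i ∧ dx_j, the exterior derivative is
  d(omega) = sum_{i<j} d(g_{ij}) ∧ dx_i ∧ dx_j = sum_{i<j, k} (∂g_{ij}/∂x_k) dx_k ∧ dx_i ∧ dx_j.
Expand each term, using dx_k ∧ dx_i ∧ dx_j = sgn(permutation) dx_{(a)} ∧ dx_{(b)} ∧ dx_{(c)} with (a < b < c) sorted:
  d(-3*y^2 + 3*z^2) includes (∂/∂z)(-3*y^2 + 3*z^2) dz = (6*z) dz, which multiplied by dx ∧ dy gives (6*z) dx ∧ dy ∧ dz
  d(-3*x^2 + 3*x*y + 2*y*z) includes (∂/∂x)(-3*x^2 + 3*x*y + 2*y*z) dx = (-6*x + 3*y) dx, which multiplied by dy ∧ dz gives (-6*x + 3*y) dx ∧ dy ∧ dz
Collecting like 3-forms: d(omega) = (-6*x + 3*y + 6*z) dx ∧ dy ∧ dz.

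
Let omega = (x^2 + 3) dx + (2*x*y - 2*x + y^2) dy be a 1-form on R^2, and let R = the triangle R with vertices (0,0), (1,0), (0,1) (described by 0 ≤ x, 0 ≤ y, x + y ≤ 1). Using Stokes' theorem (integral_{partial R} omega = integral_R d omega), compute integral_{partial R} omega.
integral_(partial R) omega = -2/3

Stokes: integral_partial_R omega = integral_R d omega with d omega = (∂Q/∂x - ∂P/∂y) dx ∧ dy.
  ∂Q/∂x = 2*y - 2
  ∂P/∂y = 0
  integrand = ∂Q/∂x - ∂P/∂y = 2*y - 2.
Integrating over R: integral_0^1 integral_0^{1-x} (2*y - 2) dy dx = -2/3.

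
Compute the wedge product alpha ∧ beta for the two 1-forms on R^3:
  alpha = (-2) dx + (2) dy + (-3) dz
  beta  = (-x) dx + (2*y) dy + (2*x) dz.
alpha ∧ beta = (2*x - 4*y) dx ∧ dy + (-7*x) dx ∧ dz + (4*x + 6*y) dy ∧ dz

Distribute the wedge, using dx_i ∧ dx_j = -dx_j ∧ dx_i and dx_i ∧ dx_i = 0. For each pair (i, j) with i < j, the coefficient of dx_i ∧ dx_j in alpha ∧ beta is (alpha_i * beta_j - alpha_j * beta_i). Collecting: alpha ∧ beta = (2*x - 4*y) dx ∧ dy + (-7*x) dx ∧ dz + (4*x + 6*y) dy ∧ dz.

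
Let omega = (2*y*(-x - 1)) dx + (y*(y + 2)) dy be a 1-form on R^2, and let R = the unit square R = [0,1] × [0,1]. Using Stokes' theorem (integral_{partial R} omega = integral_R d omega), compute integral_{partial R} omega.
integral_(partial R) omega = 3

Stokes: integral_partial_R omega = integral_R d omega with d omega = (∂Q/∂x - ∂P/∂y) dx ∧ dy.
  ∂Q/∂x = 0
  ∂P/∂y = -2*x - 2
  integrand = ∂Q/∂x - ∂P/∂y = 2*x + 2.
Integrating over R: integral_0^1 integral_0^1 (2*x + 2) dx dy = 3.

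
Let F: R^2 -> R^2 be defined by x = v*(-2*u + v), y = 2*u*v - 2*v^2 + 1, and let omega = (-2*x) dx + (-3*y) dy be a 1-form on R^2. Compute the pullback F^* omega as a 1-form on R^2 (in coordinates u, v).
F^* omega = (2*v*(-10*u*v + 8*v^2 - 3)) du + (-20*u^2*v + 48*u*v^2 - 6*u - 28*v^3 + 12*v) dv

Using F^*(f dg) = (f ∘ F) d(g ∘ F), substitute each coordinate x_i by F_i(u, v) in f_i, and replace dx_i by d F_i = (∂F_i/∂u) du + (∂F_i/∂v) dv.
  For the x component: f_1(F) = 2*v*(2*u - v); d F_1 = (-2*v) du + (-2*u + 2*v) dv
  For the y component: f_2(F) = -6*u*v + 6*v^2 - 3; d F_2 = (2*v) du + (2*u - 4*v) dv
Combining and collecting du, dv coefficients:
  coeff of du: 2*v*(-10*u*v + 8*v^2 - 3)
  coeff of dv: -20*u^2*v + 48*u*v^2 - 6*u - 28*v^3 + 12*v
F^* omega = (2*v*(-10*u*v + 8*v^2 - 3)) du + (-20*u^2*v + 48*u*v^2 - 6*u - 28*v^3 + 12*v) dv.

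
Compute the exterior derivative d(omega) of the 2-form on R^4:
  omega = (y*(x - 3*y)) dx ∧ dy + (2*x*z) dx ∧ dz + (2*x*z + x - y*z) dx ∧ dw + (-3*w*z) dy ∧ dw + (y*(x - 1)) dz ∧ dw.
d(omega) = (z) dx ∧ dy ∧ dw + (-2*x + 2*y) dx ∧ dz ∧ dw + (3*w + x - 1) dy ∧ dz ∧ dw

For a 2-form omega = sum_{i<j} g_{ij} dx_i ∧ dx_j, the exterior derivative is
  d(omega) = sum_{i<j} d(g_{ij}) ∧ dx_i ∧ dx_j = sum_{i<j, k} (∂g_{ij}/∂x_k) dx_k ∧ dx_i ∧ dx_j.
Expand each term, using dx_k ∧ dx_i ∧ dx_j = sgn(permutation) dx_{(a)} ∧ dx_{(b)} ∧ dx_{(c)} with (a < b < c) sorted:
  d(2*x*z + x - y*z) includes (∂/∂y)(2*x*z + x - y*z) dy = (-z) dy, which multiplied by dx ∧ dw gives (z) dx ∧ dy ∧ dw
  d(2*x*z + x - y*z) includes (∂/∂z)(2*x*z + x - y*z) dz = (2*x - y) dz, which multiplied by dx ∧ dw gives (-2*x + y) dx ∧ dz ∧ dw
  d(-3*w*z) includes (∂/∂z)(-3*w*z) dz = (-3*w) dz, which multiplied by dy ∧ dw gives (3*w) dy ∧ dz ∧ dw
  d(y*(x - 1)) includes (∂/∂x)(y*(x - 1)) dx = (y) dx, which multiplied by dz ∧ dw gives (y) dx ∧ dz ∧ dw
  d(y*(x - 1)) includes (∂/∂y)(y*(x - 1)) dy = (x - 1) dy, which multiplied by dz ∧ dw gives (x - 1) dy ∧ dz ∧ dw
Collecting like 3-forms: d(omega) = (z) dx ∧ dy ∧ dw + (-2*x + 2*y) dx ∧ dz ∧ dw + (3*w + x - 1) dy ∧ dz ∧ dw.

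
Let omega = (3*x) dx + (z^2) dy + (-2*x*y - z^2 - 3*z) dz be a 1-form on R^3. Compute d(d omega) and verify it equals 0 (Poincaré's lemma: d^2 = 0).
d(d omega) = 0

Step 1: d omega = sum_{i<j} (∂f_j/∂x_i - ∂f_i/∂x_j) dx_i ∧ dx_j:
  coeff of dx ∧ dy: 0
  coeff of dx ∧ dz: -2*y
  coeff of dy ∧ dz: -2*x - 2*z
Step 2: Apply d again to each 2-form coefficient. The only possible 3-form in R^3 is dx ∧ dy ∧ dz, with coefficient
  ∂(coeff of dy∧dz)/∂x - ∂(coeff of dx∧dz)/∂y + ∂(coeff of dx∧dy)/∂z
  = ∂/∂x (-2*x - 2*z) - ∂/∂y (-2*y) + ∂/∂z (0).
Each of these terms simplifies to sums of mixed partials that cancel in pairs. The result is 0 (by equality of mixed partials for smooth functions — Schwarz / Clairaut).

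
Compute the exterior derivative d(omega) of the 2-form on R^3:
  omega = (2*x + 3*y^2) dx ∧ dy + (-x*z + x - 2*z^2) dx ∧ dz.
d(omega) = 0

For a 2-form omega = sum_{i<j} g_{ij} dx_i ∧ dx_j, the exterior derivative is
  d(omega) = sum_{i<j} d(g_{ij}) ∧ dx_i ∧ dx_j = sum_{i<j, k} (∂g_{ij}/∂x_k) dx_k ∧ dx_i ∧ dx_j.
Expand each term, using dx_k ∧ dx_i ∧ dx_j = sgn(permutation) dx_{(a)} ∧ dx_{(b)} ∧ dx_{(c)} with (a < b < c) sorted:

Collecting like 3-forms: d(omega) = 0.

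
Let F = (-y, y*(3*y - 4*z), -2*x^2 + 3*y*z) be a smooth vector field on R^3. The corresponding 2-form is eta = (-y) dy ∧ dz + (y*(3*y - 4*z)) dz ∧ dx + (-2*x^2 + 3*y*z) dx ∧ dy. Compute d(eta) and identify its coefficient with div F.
d(eta) = (9*y - 4*z) dx ∧ dy ∧ dz; div F = 9*y - 4*z

For a 2-form in R^3 of the form above, applying d gives a 3-form with coefficient ∂P/∂x + ∂Q/∂y + ∂R/∂z:
  ∂P/∂x = 0
  ∂Q/∂y = 6*y - 4*z
  ∂R/∂z = 3*y
Sum = 9*y - 4*z, which is exactly div F.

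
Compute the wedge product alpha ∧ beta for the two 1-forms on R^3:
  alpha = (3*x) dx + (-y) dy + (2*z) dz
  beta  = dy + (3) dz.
alpha ∧ beta = (3*x) dx ∧ dy + (9*x) dx ∧ dz + (-3*y - 2*z) dy ∧ dz

Distribute the wedge, using dx_i ∧ dx_j = -dx_j ∧ dx_i and dx_i ∧ dx_i = 0. For each pair (i, j) with i < j, the coefficient of dx_i ∧ dx_j in alpha ∧ beta is (alpha_i * beta_j - alpha_j * beta_i). Collecting: alpha ∧ beta = (3*x) dx ∧ dy + (9*x) dx ∧ dz + (-3*y - 2*z) dy ∧ dz.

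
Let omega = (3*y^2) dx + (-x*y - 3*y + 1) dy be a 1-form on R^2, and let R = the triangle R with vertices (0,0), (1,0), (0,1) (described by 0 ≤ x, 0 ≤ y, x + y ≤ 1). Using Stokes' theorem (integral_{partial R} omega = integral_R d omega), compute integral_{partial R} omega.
integral_(partial R) omega = -7/6

Stokes: integral_partial_R omega = integral_R d omega with d omega = (∂Q/∂x - ∂P/∂y) dx ∧ dy.
  ∂Q/∂x = -y
  ∂P/∂y = 6*y
  integrand = ∂Q/∂x - ∂P/∂y = -7*y.
Integrating over R: integral_0^1 integral_0^{1-x} (-7*y) dy dx = -7/6.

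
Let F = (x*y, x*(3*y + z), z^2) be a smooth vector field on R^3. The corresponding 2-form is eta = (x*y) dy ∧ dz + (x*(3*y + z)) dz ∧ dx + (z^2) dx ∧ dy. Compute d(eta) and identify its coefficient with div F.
d(eta) = (3*x + y + 2*z) dx ∧ dy ∧ dz; div F = 3*x + y + 2*z

For a 2-form in R^3 of the form above, applying d gives a 3-form with coefficient ∂P/∂x + ∂Q/∂y + ∂R/∂z:
  ∂P/∂x = y
  ∂Q/∂y = 3*x
  ∂R/∂z = 2*z
Sum = 3*x + y + 2*z, which is exactly div F.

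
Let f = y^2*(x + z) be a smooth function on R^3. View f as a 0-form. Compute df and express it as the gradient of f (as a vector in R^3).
df = (y^2) dx + (2*y*(x + z)) dy + (y^2) dz; grad f = (y^2, 2*y*(x + z), y^2)

For a 0-form f, d f = (∂f/∂x) dx + (∂f/∂y) dy + (∂f/∂z) dz. The components of the vector representation are exactly the entries of grad f in Cartesian coordinates:
  ∂f/∂x = y^2
  ∂f/∂y = 2*y*(x + z)
  ∂f/∂z = y^2.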